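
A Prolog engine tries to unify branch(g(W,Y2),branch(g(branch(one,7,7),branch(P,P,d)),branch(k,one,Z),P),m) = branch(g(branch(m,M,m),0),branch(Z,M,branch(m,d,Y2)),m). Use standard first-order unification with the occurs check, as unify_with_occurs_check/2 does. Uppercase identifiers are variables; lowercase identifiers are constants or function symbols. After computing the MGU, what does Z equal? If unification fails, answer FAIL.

g(branch(one,7,7),branch(branch(m,d,0),branch(m,d,0),d))

Decompose branch/3: g(W,Y2) = g(branch(m,M,m),0),  branch(g(branch(one,7,7),branch(P,P,d)),branch(k,one,Z),P) = branch(Z,M,branch(m,d,Y2)),  m = m.
Decompose g/2: W = branch(m,M,m),  Y2 = 0.
Bind W := branch(m,M,m); no other remaining equation mentions W.
Bind Y2 := 0; substituting into the one remaining equation that mentions Y2 gives: branch(g(branch(one,7,7),branch(P,P,d)),branch(k,one,Z),P) = branch(Z,M,branch(m,d,0)).
Decompose branch/3: g(branch(one,7,7),branch(P,P,d)) = Z,  branch(k,one,Z) = M,  P = branch(m,d,0).
Bind Z := g(branch(one,7,7),branch(P,P,d)); substituting into the one remaining equation that mentions Z gives: branch(k,one,g(branch(one,7,7),branch(P,P,d))) = M.
Bind M := branch(k,one,g(branch(one,7,7),branch(P,P,d))); no other remaining equation mentions M. Substituting into the earlier binding gives W := branch(m,branch(k,one,g(branch(one,7,7),branch(P,P,d))),m).
Bind P := branch(m,d,0); no other remaining equation mentions P. Substituting into the earlier bindings gives W := branch(m,branch(k,one,g(branch(one,7,7),branch(branch(m,d,0),branch(m,d,0),d))),m), Z := g(branch(one,7,7),branch(branch(m,d,0),branch(m,d,0),d)), M := branch(k,one,g(branch(one,7,7),branch(branch(m,d,0),branch(m,d,0),d))).
Delete trivial equation m = m.
MGU = { W ↦ branch(m,branch(k,one,g(branch(one,7,7),branch(branch(m,d,0),branch(m,d,0),d))),m), Y2 ↦ 0, Z ↦ g(branch(one,7,7),branch(branch(m,d,0),branch(m,d,0),d)), M ↦ branch(k,one,g(branch(one,7,7),branch(branch(m,d,0),branch(m,d,0),d))), P ↦ branch(m,d,0) }, so Z ↦ g(branch(one,7,7),branch(branch(m,d,0),branch(m,d,0),d)).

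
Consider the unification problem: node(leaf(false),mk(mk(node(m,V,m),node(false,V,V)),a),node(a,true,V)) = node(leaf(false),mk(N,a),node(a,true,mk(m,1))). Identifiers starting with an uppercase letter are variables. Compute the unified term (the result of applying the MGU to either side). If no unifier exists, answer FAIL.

node(leaf(false),mk(mk(node(m,mk(m,1),m),node(false,mk(m,1),mk(m,1))),a),node(a,true,mk(m,1)))

Decompose node/3: leaf(false) = leaf(false),  mk(mk(node(m,V,m),node(false,V,V)),a) = mk(N,a),  node(a,true,V) = node(a,true,mk(m,1)).
Delete trivial equation leaf(false) = leaf(false).
Decompose mk/2: mk(node(m,V,m),node(false,V,V)) = N,  a = a.
Bind N := mk(node(m,V,m),node(false,V,V)); no other remaining equation mentions N.
Delete trivial equation a = a.
Decompose node/3: a = a,  true = true,  V = mk(m,1).
Delete trivial equation a = a.
Delete trivial equation true = true.
Bind V := mk(m,1). Substituting into the earlier binding gives N := mk(node(m,mk(m,1),m),node(false,mk(m,1),mk(m,1))).
Applying the MGU to either side gives node(leaf(false),mk(mk(node(m,mk(m,1),m),node(false,mk(m,1),mk(m,1))),a),node(a,true,mk(m,1))).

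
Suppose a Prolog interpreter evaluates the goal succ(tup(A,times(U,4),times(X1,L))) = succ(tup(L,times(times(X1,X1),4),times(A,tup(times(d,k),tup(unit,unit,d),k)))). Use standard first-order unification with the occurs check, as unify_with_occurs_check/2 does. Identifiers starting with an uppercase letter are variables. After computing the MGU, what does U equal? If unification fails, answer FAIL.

Decompose succ/1: tup(A,times(U,4),times(X1,L)) = tup(L,times(times(X1,X1),4),times(A,tup(times(d,k),tup(unit,unit,d),k))).
Decompose tup/3: A = L,  times(U,4) = times(times(X1,X1),4),  times(X1,L) = times(A,tup(times(d,k),tup(unit,unit,d),k)).
Bind A := L; substituting into the one remaining equation that mentions A gives: times(X1,L) = times(L,tup(times(d,k),tup(unit,unit,d),k)).
Decompose times/2: U = times(X1,X1),  4 = 4.
Bind U := times(X1,X1); no other remaining equation mentions U.
Delete trivial equation 4 = 4.
Decompose times/2: X1 = L,  L = tup(times(d,k),tup(unit,unit,d),k).
Bind X1 := L; no other remaining equation mentions X1. Substituting into the earlier binding gives U := times(L,L).
Bind L := tup(times(d,k),tup(unit,unit,d),k). Substituting into the earlier bindings gives A := tup(times(d,k),tup(unit,unit,d),k), U := times(tup(times(d,k),tup(unit,unit,d),k),tup(times(d,k),tup(unit,unit,d),k)), X1 := tup(times(d,k),tup(unit,unit,d),k).
MGU = { A ↦ tup(times(d,k),tup(unit,unit,d),k), U ↦ times(tup(times(d,k),tup(unit,unit,d),k),tup(times(d,k),tup(unit,unit,d),k)), X1 ↦ tup(times(d,k),tup(unit,unit,d),k), L ↦ tup(times(d,k),tup(unit,unit,d),k) }, so U ↦ times(tup(times(d,k),tup(unit,unit,d),k),tup(times(d,k),tup(unit,unit,d),k)).

times(tup(times(d,k),tup(unit,unit,d),k),tup(times(d,k),tup(unit,unit,d),k))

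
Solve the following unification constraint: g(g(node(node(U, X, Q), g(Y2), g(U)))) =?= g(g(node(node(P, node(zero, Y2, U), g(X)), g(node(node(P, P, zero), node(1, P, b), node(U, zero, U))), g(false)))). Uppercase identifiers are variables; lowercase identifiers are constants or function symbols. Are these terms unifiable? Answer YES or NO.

Decompose g/1: g(node(node(U, X, Q), g(Y2), g(U))) =?= g(node(node(P, node(zero, Y2, U), g(X)), g(node(node(P, P, zero), node(1, P, b), node(U, zero, U))), g(false))).
Decompose g/1: node(node(U, X, Q), g(Y2), g(U)) =?= node(node(P, node(zero, Y2, U), g(X)), g(node(node(P, P, zero), node(1, P, b), node(U, zero, U))), g(false)).
Decompose node/3: node(U, X, Q) =?= node(P, node(zero, Y2, U), g(X)),  g(Y2) =?= g(node(node(P, P, zero), node(1, P, b), node(U, zero, U))),  g(U) =?= g(false).
Decompose node/3: U =?= P,  X =?= node(zero, Y2, U),  Q =?= g(X).
Bind U := P; substituting into the 3 remaining equations that mention U gives: X =?= node(zero, Y2, P),  g(Y2) =?= g(node(node(P, P, zero), node(1, P, b), node(P, zero, P))),  g(P) =?= g(false).
Bind X := node(zero, Y2, P); substituting into the one remaining equation that mentions X gives: Q =?= g(node(zero, Y2, P)).
Bind Q := g(node(zero, Y2, P)); no other remaining equation mentions Q.
Decompose g/1: Y2 =?= node(node(P, P, zero), node(1, P, b), node(P, zero, P)).
Bind Y2 := node(node(P, P, zero), node(1, P, b), node(P, zero, P)); no other remaining equation mentions Y2. Substituting into the earlier bindings gives X := node(zero, node(node(P, P, zero), node(1, P, b), node(P, zero, P)), P), Q := g(node(zero, node(node(P, P, zero), node(1, P, b), node(P, zero, P)), P)).
Decompose g/1: P =?= false.
Bind P := false. Substituting into the earlier bindings gives U := false, X := node(zero, node(node(false, false, zero), node(1, false, b), node(false, zero, false)), false), Q := g(node(zero, node(node(false, false, zero), node(1, false, b), node(false, zero, false)), false)), Y2 := node(node(false, false, zero), node(1, false, b), node(false, zero, false)).
No equations remain and no clash or occurs-check failure arose, so a unifier exists.

YES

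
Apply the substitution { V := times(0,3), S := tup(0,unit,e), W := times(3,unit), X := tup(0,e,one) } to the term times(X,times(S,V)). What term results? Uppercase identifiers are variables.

Replace each occurrence of V with times(0,3).
Replace each occurrence of S with tup(0,unit,e).
Replace each occurrence of X with tup(0,e,one).
Result: times(tup(0,e,one),times(tup(0,unit,e),times(0,3))).

times(tup(0,e,one),times(tup(0,unit,e),times(0,3)))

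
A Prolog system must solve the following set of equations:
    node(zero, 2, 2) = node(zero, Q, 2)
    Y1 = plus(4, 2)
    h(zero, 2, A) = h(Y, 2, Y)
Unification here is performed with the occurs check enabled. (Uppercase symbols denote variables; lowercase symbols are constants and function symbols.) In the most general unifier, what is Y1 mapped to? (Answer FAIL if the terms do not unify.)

plus(4, 2)

Decompose node/3: zero = zero,  2 = Q,  2 = 2.
Delete trivial equation zero = zero.
Bind Q := 2; no other remaining equation mentions Q.
Delete trivial equation 2 = 2.
Bind Y1 := plus(4, 2); no other remaining equation mentions Y1.
Decompose h/3: zero = Y,  2 = 2,  A = Y.
Bind Y := zero; substituting into the one remaining equation that mentions Y gives: A = zero.
Delete trivial equation 2 = 2.
Bind A := zero.
MGU = { Q -> 2, Y1 -> plus(4, 2), Y -> zero, A -> zero }, so Y1 -> plus(4, 2).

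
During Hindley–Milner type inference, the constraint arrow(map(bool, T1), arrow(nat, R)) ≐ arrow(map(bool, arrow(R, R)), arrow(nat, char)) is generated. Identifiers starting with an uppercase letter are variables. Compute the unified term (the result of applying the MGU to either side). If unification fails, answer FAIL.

Decompose arrow/2: map(bool, T1) ≐ map(bool, arrow(R, R)),  arrow(nat, R) ≐ arrow(nat, char).
Decompose map/2: bool ≐ bool,  T1 ≐ arrow(R, R).
Delete trivial equation bool ≐ bool.
Bind T1 := arrow(R, R); no other remaining equation mentions T1.
Decompose arrow/2: nat ≐ nat,  R ≐ char.
Delete trivial equation nat ≐ nat.
Bind R := char. Substituting into the earlier binding gives T1 := arrow(char, char).
Applying the MGU to either side gives arrow(map(bool, arrow(char, char)), arrow(nat, char)).

arrow(map(bool, arrow(char, char)), arrow(nat, char))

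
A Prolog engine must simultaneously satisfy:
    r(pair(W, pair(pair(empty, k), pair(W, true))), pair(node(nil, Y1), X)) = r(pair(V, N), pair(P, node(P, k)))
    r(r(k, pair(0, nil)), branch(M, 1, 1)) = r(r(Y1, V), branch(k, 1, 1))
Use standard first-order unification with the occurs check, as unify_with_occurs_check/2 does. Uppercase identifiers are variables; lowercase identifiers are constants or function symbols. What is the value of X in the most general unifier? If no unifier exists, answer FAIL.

node(node(nil, k), k)

Decompose r/2: pair(W, pair(pair(empty, k), pair(W, true))) = pair(V, N),  pair(node(nil, Y1), X) = pair(P, node(P, k)).
Decompose pair/2: W = V,  pair(pair(empty, k), pair(W, true)) = N.
Bind W := V; substituting into the one remaining equation that mentions W gives: pair(pair(empty, k), pair(V, true)) = N.
Bind N := pair(pair(empty, k), pair(V, true)); no other remaining equation mentions N.
Decompose pair/2: node(nil, Y1) = P,  X = node(P, k).
Bind P := node(nil, Y1); substituting into the one remaining equation that mentions P gives: X = node(node(nil, Y1), k).
Bind X := node(node(nil, Y1), k); no other remaining equation mentions X.
Decompose r/2: r(k, pair(0, nil)) = r(Y1, V),  branch(M, 1, 1) = branch(k, 1, 1).
Decompose r/2: k = Y1,  pair(0, nil) = V.
Bind Y1 := k; no other remaining equation mentions Y1. Substituting into the earlier bindings gives P := node(nil, k), X := node(node(nil, k), k).
Bind V := pair(0, nil); no other remaining equation mentions V. Substituting into the earlier bindings gives W := pair(0, nil), N := pair(pair(empty, k), pair(pair(0, nil), true)).
Decompose branch/3: M = k,  1 = 1,  1 = 1.
Bind M := k; no other remaining equation mentions M.
Delete trivial equation 1 = 1.
Delete trivial equation 1 = 1.
MGU = { W ↦ pair(0, nil), N ↦ pair(pair(empty, k), pair(pair(0, nil), true)), P ↦ node(nil, k), X ↦ node(node(nil, k), k), Y1 ↦ k, V ↦ pair(0, nil), M ↦ k }, so X ↦ node(node(nil, k), k).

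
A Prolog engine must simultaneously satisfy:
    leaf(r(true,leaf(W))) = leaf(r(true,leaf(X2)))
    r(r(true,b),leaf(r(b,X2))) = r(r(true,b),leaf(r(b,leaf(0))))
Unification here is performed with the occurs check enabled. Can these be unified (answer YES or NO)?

Decompose leaf/1: r(true,leaf(W)) = r(true,leaf(X2)).
Decompose r/2: true = true,  leaf(W) = leaf(X2).
Delete trivial equation true = true.
Decompose leaf/1: W = X2.
Bind W := X2; no other remaining equation mentions W.
Decompose r/2: r(true,b) = r(true,b),  leaf(r(b,X2)) = leaf(r(b,leaf(0))).
Delete trivial equation r(true,b) = r(true,b).
Decompose leaf/1: r(b,X2) = r(b,leaf(0)).
Decompose r/2: b = b,  X2 = leaf(0).
Delete trivial equation b = b.
Bind X2 := leaf(0). Substituting into the earlier binding gives W := leaf(0).
No equations remain and no clash or occurs-check failure arose, so a unifier exists.

YES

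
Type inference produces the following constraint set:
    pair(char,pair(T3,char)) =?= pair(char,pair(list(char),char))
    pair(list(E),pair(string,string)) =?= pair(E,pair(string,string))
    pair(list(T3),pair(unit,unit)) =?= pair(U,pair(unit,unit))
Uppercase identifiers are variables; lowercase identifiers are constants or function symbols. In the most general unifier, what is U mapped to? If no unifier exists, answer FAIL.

Decompose pair/2: char =?= char,  pair(T3,char) =?= pair(list(char),char).
Delete trivial equation char =?= char.
Decompose pair/2: T3 =?= list(char),  char =?= char.
Bind T3 := list(char); substituting into the one remaining equation that mentions T3 gives: pair(list(list(char)),pair(unit,unit)) =?= pair(U,pair(unit,unit)).
Delete trivial equation char =?= char.
Decompose pair/2: list(E) =?= E,  pair(string,string) =?= pair(string,string).
Occurs check fails: E occurs in list(E); the equation E =?= list(E) has no finite solution.

FAIL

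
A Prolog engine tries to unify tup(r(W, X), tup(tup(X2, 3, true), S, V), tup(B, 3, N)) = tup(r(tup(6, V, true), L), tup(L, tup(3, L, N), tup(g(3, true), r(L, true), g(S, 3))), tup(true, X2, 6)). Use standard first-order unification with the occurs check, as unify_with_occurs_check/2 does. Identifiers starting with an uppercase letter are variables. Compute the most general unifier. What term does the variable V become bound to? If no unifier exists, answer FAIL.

Decompose tup/3: r(W, X) = r(tup(6, V, true), L),  tup(tup(X2, 3, true), S, V) = tup(L, tup(3, L, N), tup(g(3, true), r(L, true), g(S, 3))),  tup(B, 3, N) = tup(true, X2, 6).
Decompose r/2: W = tup(6, V, true),  X = L.
Bind W := tup(6, V, true); no other remaining equation mentions W.
Bind X := L; no other remaining equation mentions X.
Decompose tup/3: tup(X2, 3, true) = L,  S = tup(3, L, N),  V = tup(g(3, true), r(L, true), g(S, 3)).
Bind L := tup(X2, 3, true); substituting into the 2 remaining equations that mention L gives: S = tup(3, tup(X2, 3, true), N),  V = tup(g(3, true), r(tup(X2, 3, true), true), g(S, 3)). Substituting into the earlier binding gives X := tup(X2, 3, true).
Bind S := tup(3, tup(X2, 3, true), N); substituting into the one remaining equation that mentions S gives: V = tup(g(3, true), r(tup(X2, 3, true), true), g(tup(3, tup(X2, 3, true), N), 3)).
Bind V := tup(g(3, true), r(tup(X2, 3, true), true), g(tup(3, tup(X2, 3, true), N), 3)); no other remaining equation mentions V. Substituting into the earlier binding gives W := tup(6, tup(g(3, true), r(tup(X2, 3, true), true), g(tup(3, tup(X2, 3, true), N), 3)), true).
Decompose tup/3: B = true,  3 = X2,  N = 6.
Bind B := true; no other remaining equation mentions B.
Bind X2 := 3; no other remaining equation mentions X2. Substituting into the earlier bindings gives W := tup(6, tup(g(3, true), r(tup(3, 3, true), true), g(tup(3, tup(3, 3, true), N), 3)), true), X := tup(3, 3, true), L := tup(3, 3, true), S := tup(3, tup(3, 3, true), N), V := tup(g(3, true), r(tup(3, 3, true), true), g(tup(3, tup(3, 3, true), N), 3)).
Bind N := 6. Substituting into the earlier bindings gives W := tup(6, tup(g(3, true), r(tup(3, 3, true), true), g(tup(3, tup(3, 3, true), 6), 3)), true), S := tup(3, tup(3, 3, true), 6), V := tup(g(3, true), r(tup(3, 3, true), true), g(tup(3, tup(3, 3, true), 6), 3)).
MGU = { W -> tup(6, tup(g(3, true), r(tup(3, 3, true), true), g(tup(3, tup(3, 3, true), 6), 3)), true), X -> tup(3, 3, true), L -> tup(3, 3, true), S -> tup(3, tup(3, 3, true), 6), V -> tup(g(3, true), r(tup(3, 3, true), true), g(tup(3, tup(3, 3, true), 6), 3)), B -> true, X2 -> 3, N -> 6 }, so V -> tup(g(3, true), r(tup(3, 3, true), true), g(tup(3, tup(3, 3, true), 6), 3)).

tup(g(3, true), r(tup(3, 3, true), true), g(tup(3, tup(3, 3, true), 6), 3))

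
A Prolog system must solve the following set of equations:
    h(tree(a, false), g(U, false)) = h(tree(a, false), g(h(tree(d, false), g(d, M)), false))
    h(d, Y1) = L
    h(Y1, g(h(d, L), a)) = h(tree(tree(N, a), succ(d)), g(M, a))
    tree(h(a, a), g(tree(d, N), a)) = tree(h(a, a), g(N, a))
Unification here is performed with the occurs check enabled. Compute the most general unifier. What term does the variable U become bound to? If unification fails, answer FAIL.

FAIL

Decompose h/2: tree(a, false) = tree(a, false),  g(U, false) = g(h(tree(d, false), g(d, M)), false).
Delete trivial equation tree(a, false) = tree(a, false).
Decompose g/2: U = h(tree(d, false), g(d, M)),  false = false.
Bind U := h(tree(d, false), g(d, M)); no other remaining equation mentions U.
Delete trivial equation false = false.
Bind L := h(d, Y1); substituting into the one remaining equation that mentions L gives: h(Y1, g(h(d, h(d, Y1)), a)) = h(tree(tree(N, a), succ(d)), g(M, a)).
Decompose h/2: Y1 = tree(tree(N, a), succ(d)),  g(h(d, h(d, Y1)), a) = g(M, a).
Bind Y1 := tree(tree(N, a), succ(d)); substituting into the one remaining equation that mentions Y1 gives: g(h(d, h(d, tree(tree(N, a), succ(d)))), a) = g(M, a). Substituting into the earlier binding gives L := h(d, tree(tree(N, a), succ(d))).
Decompose g/2: h(d, h(d, tree(tree(N, a), succ(d)))) = M,  a = a.
Bind M := h(d, h(d, tree(tree(N, a), succ(d)))); no other remaining equation mentions M. Substituting into the earlier binding gives U := h(tree(d, false), g(d, h(d, h(d, tree(tree(N, a), succ(d)))))).
Delete trivial equation a = a.
Decompose tree/2: h(a, a) = h(a, a),  g(tree(d, N), a) = g(N, a).
Delete trivial equation h(a, a) = h(a, a).
Decompose g/2: tree(d, N) = N,  a = a.
Occurs check fails: N occurs in tree(d, N); the equation N = tree(d, N) has no finite solution.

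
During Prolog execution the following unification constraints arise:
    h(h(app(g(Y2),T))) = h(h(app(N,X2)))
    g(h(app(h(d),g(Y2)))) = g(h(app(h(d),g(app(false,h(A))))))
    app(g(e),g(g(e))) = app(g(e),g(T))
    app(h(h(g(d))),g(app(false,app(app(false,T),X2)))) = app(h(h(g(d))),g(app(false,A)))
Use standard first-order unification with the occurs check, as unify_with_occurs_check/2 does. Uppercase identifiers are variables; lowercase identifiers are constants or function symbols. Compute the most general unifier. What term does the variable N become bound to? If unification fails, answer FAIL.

g(app(false,h(app(app(false,g(e)),g(e)))))

Decompose h/1: h(app(g(Y2),T)) = h(app(N,X2)).
Decompose h/1: app(g(Y2),T) = app(N,X2).
Decompose app/2: g(Y2) = N,  T = X2.
Bind N := g(Y2); no other remaining equation mentions N.
Bind T := X2; substituting into the 2 remaining equations that mention T gives: app(g(e),g(g(e))) = app(g(e),g(X2)),  app(h(h(g(d))),g(app(false,app(app(false,X2),X2)))) = app(h(h(g(d))),g(app(false,A))).
Decompose g/1: h(app(h(d),g(Y2))) = h(app(h(d),g(app(false,h(A))))).
Decompose h/1: app(h(d),g(Y2)) = app(h(d),g(app(false,h(A)))).
Decompose app/2: h(d) = h(d),  g(Y2) = g(app(false,h(A))).
Delete trivial equation h(d) = h(d).
Decompose g/1: Y2 = app(false,h(A)).
Bind Y2 := app(false,h(A)); no other remaining equation mentions Y2. Substituting into the earlier binding gives N := g(app(false,h(A))).
Decompose app/2: g(e) = g(e),  g(g(e)) = g(X2).
Delete trivial equation g(e) = g(e).
Decompose g/1: g(e) = X2.
Bind X2 := g(e); substituting into the remaining equation gives: app(h(h(g(d))),g(app(false,app(app(false,g(e)),g(e))))) = app(h(h(g(d))),g(app(false,A))). Substituting into the earlier binding gives T := g(e).
Decompose app/2: h(h(g(d))) = h(h(g(d))),  g(app(false,app(app(false,g(e)),g(e)))) = g(app(false,A)).
Delete trivial equation h(h(g(d))) = h(h(g(d))).
Decompose g/1: app(false,app(app(false,g(e)),g(e))) = app(false,A).
Decompose app/2: false = false,  app(app(false,g(e)),g(e)) = A.
Delete trivial equation false = false.
Bind A := app(app(false,g(e)),g(e)). Substituting into the earlier bindings gives N := g(app(false,h(app(app(false,g(e)),g(e))))), Y2 := app(false,h(app(app(false,g(e)),g(e)))).
MGU = { N = g(app(false,h(app(app(false,g(e)),g(e))))), T = g(e), Y2 = app(false,h(app(app(false,g(e)),g(e)))), X2 = g(e), A = app(app(false,g(e)),g(e)) }, so N = g(app(false,h(app(app(false,g(e)),g(e))))).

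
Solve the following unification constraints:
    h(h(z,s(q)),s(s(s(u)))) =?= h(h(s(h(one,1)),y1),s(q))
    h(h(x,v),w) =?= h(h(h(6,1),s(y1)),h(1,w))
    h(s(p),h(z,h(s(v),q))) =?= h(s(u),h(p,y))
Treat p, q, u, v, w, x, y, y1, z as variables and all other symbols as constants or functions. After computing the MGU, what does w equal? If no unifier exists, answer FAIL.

FAIL

Decompose h/2: h(z,s(q)) =?= h(s(h(one,1)),y1),  s(s(s(u))) =?= s(q).
Decompose h/2: z =?= s(h(one,1)),  s(q) =?= y1.
Bind z := s(h(one,1)); substituting into the one remaining equation that mentions z gives: h(s(p),h(s(h(one,1)),h(s(v),q))) =?= h(s(u),h(p,y)).
Bind y1 := s(q); substituting into the one remaining equation that mentions y1 gives: h(h(x,v),w) =?= h(h(h(6,1),s(s(q))),h(1,w)).
Decompose s/1: s(s(u)) =?= q.
Bind q := s(s(u)); substituting into the remaining equations gives: h(h(x,v),w) =?= h(h(h(6,1),s(s(s(s(u))))),h(1,w)),  h(s(p),h(s(h(one,1)),h(s(v),s(s(u))))) =?= h(s(u),h(p,y)). Substituting into the earlier binding gives y1 := s(s(s(u))).
Decompose h/2: h(x,v) =?= h(h(6,1),s(s(s(s(u))))),  w =?= h(1,w).
Decompose h/2: x =?= h(6,1),  v =?= s(s(s(s(u)))).
Bind x := h(6,1); no other remaining equation mentions x.
Bind v := s(s(s(s(u)))); substituting into the one remaining equation that mentions v gives: h(s(p),h(s(h(one,1)),h(s(s(s(s(s(u))))),s(s(u))))) =?= h(s(u),h(p,y)).
Occurs check fails: w occurs in h(1,w); the equation w =?= h(1,w) has no finite solution.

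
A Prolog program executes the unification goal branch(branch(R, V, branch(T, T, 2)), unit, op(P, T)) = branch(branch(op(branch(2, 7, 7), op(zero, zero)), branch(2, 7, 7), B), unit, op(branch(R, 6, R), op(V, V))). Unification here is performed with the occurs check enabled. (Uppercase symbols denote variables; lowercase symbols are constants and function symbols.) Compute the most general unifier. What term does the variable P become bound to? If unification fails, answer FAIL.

Decompose branch/3: branch(R, V, branch(T, T, 2)) = branch(op(branch(2, 7, 7), op(zero, zero)), branch(2, 7, 7), B),  unit = unit,  op(P, T) = op(branch(R, 6, R), op(V, V)).
Decompose branch/3: R = op(branch(2, 7, 7), op(zero, zero)),  V = branch(2, 7, 7),  branch(T, T, 2) = B.
Bind R := op(branch(2, 7, 7), op(zero, zero)); substituting into the one remaining equation that mentions R gives: op(P, T) = op(branch(op(branch(2, 7, 7), op(zero, zero)), 6, op(branch(2, 7, 7), op(zero, zero))), op(V, V)).
Bind V := branch(2, 7, 7); substituting into the one remaining equation that mentions V gives: op(P, T) = op(branch(op(branch(2, 7, 7), op(zero, zero)), 6, op(branch(2, 7, 7), op(zero, zero))), op(branch(2, 7, 7), branch(2, 7, 7))).
Bind B := branch(T, T, 2); no other remaining equation mentions B.
Delete trivial equation unit = unit.
Decompose op/2: P = branch(op(branch(2, 7, 7), op(zero, zero)), 6, op(branch(2, 7, 7), op(zero, zero))),  T = op(branch(2, 7, 7), branch(2, 7, 7)).
Bind P := branch(op(branch(2, 7, 7), op(zero, zero)), 6, op(branch(2, 7, 7), op(zero, zero))); no other remaining equation mentions P.
Bind T := op(branch(2, 7, 7), branch(2, 7, 7)). Substituting into the earlier binding gives B := branch(op(branch(2, 7, 7), branch(2, 7, 7)), op(branch(2, 7, 7), branch(2, 7, 7)), 2).
MGU = { R ↦ op(branch(2, 7, 7), op(zero, zero)), V ↦ branch(2, 7, 7), B ↦ branch(op(branch(2, 7, 7), branch(2, 7, 7)), op(branch(2, 7, 7), branch(2, 7, 7)), 2), P ↦ branch(op(branch(2, 7, 7), op(zero, zero)), 6, op(branch(2, 7, 7), op(zero, zero))), T ↦ op(branch(2, 7, 7), branch(2, 7, 7)) }, so P ↦ branch(op(branch(2, 7, 7), op(zero, zero)), 6, op(branch(2, 7, 7), op(zero, zero))).

branch(op(branch(2, 7, 7), op(zero, zero)), 6, op(branch(2, 7, 7), op(zero, zero)))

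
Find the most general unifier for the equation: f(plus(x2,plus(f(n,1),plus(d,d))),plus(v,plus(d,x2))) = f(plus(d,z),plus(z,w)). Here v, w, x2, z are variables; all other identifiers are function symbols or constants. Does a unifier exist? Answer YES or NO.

Decompose f/2: plus(x2,plus(f(n,1),plus(d,d))) = plus(d,z),  plus(v,plus(d,x2)) = plus(z,w).
Decompose plus/2: x2 = d,  plus(f(n,1),plus(d,d)) = z.
Bind x2 := d; substituting into the one remaining equation that mentions x2 gives: plus(v,plus(d,d)) = plus(z,w).
Bind z := plus(f(n,1),plus(d,d)); substituting into the remaining equation gives: plus(v,plus(d,d)) = plus(plus(f(n,1),plus(d,d)),w).
Decompose plus/2: v = plus(f(n,1),plus(d,d)),  plus(d,d) = w.
Bind v := plus(f(n,1),plus(d,d)); no other remaining equation mentions v.
Bind w := plus(d,d).
No equations remain and no clash or occurs-check failure arose, so a unifier exists.

YES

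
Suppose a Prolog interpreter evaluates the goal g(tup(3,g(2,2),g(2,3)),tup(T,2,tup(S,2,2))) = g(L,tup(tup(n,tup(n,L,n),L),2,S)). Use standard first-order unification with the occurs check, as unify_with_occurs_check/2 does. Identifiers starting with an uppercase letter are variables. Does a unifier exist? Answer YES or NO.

Decompose g/2: tup(3,g(2,2),g(2,3)) = L,  tup(T,2,tup(S,2,2)) = tup(tup(n,tup(n,L,n),L),2,S).
Bind L := tup(3,g(2,2),g(2,3)); substituting into the remaining equation gives: tup(T,2,tup(S,2,2)) = tup(tup(n,tup(n,tup(3,g(2,2),g(2,3)),n),tup(3,g(2,2),g(2,3))),2,S).
Decompose tup/3: T = tup(n,tup(n,tup(3,g(2,2),g(2,3)),n),tup(3,g(2,2),g(2,3))),  2 = 2,  tup(S,2,2) = S.
Bind T := tup(n,tup(n,tup(3,g(2,2),g(2,3)),n),tup(3,g(2,2),g(2,3))); no other remaining equation mentions T.
Delete trivial equation 2 = 2.
Occurs check fails: S occurs in tup(S,2,2); the equation S = tup(S,2,2) has no finite solution.

NO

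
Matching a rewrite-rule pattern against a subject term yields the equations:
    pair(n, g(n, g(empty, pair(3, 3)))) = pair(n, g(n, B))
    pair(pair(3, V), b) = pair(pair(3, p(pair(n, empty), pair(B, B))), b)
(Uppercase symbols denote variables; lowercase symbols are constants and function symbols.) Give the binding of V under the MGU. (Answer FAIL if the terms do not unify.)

p(pair(n, empty), pair(g(empty, pair(3, 3)), g(empty, pair(3, 3))))

Decompose pair/2: n = n,  g(n, g(empty, pair(3, 3))) = g(n, B).
Delete trivial equation n = n.
Decompose g/2: n = n,  g(empty, pair(3, 3)) = B.
Delete trivial equation n = n.
Bind B := g(empty, pair(3, 3)); substituting into the remaining equation gives: pair(pair(3, V), b) = pair(pair(3, p(pair(n, empty), pair(g(empty, pair(3, 3)), g(empty, pair(3, 3))))), b).
Decompose pair/2: pair(3, V) = pair(3, p(pair(n, empty), pair(g(empty, pair(3, 3)), g(empty, pair(3, 3))))),  b = b.
Decompose pair/2: 3 = 3,  V = p(pair(n, empty), pair(g(empty, pair(3, 3)), g(empty, pair(3, 3)))).
Delete trivial equation 3 = 3.
Bind V := p(pair(n, empty), pair(g(empty, pair(3, 3)), g(empty, pair(3, 3)))); no other remaining equation mentions V.
Delete trivial equation b = b.
MGU = { B ↦ g(empty, pair(3, 3)), V ↦ p(pair(n, empty), pair(g(empty, pair(3, 3)), g(empty, pair(3, 3)))) }, so V ↦ p(pair(n, empty), pair(g(empty, pair(3, 3)), g(empty, pair(3, 3)))).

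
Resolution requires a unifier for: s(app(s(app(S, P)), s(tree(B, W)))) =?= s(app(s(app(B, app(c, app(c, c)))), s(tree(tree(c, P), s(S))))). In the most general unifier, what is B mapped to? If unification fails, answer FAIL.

tree(c, app(c, app(c, c)))

Decompose s/1: app(s(app(S, P)), s(tree(B, W))) =?= app(s(app(B, app(c, app(c, c)))), s(tree(tree(c, P), s(S)))).
Decompose app/2: s(app(S, P)) =?= s(app(B, app(c, app(c, c)))),  s(tree(B, W)) =?= s(tree(tree(c, P), s(S))).
Decompose s/1: app(S, P) =?= app(B, app(c, app(c, c))).
Decompose app/2: S =?= B,  P =?= app(c, app(c, c)).
Bind S := B; substituting into the one remaining equation that mentions S gives: s(tree(B, W)) =?= s(tree(tree(c, P), s(B))).
Bind P := app(c, app(c, c)); substituting into the remaining equation gives: s(tree(B, W)) =?= s(tree(tree(c, app(c, app(c, c))), s(B))).
Decompose s/1: tree(B, W) =?= tree(tree(c, app(c, app(c, c))), s(B)).
Decompose tree/2: B =?= tree(c, app(c, app(c, c))),  W =?= s(B).
Bind B := tree(c, app(c, app(c, c))); substituting into the remaining equation gives: W =?= s(tree(c, app(c, app(c, c)))). Substituting into the earlier binding gives S := tree(c, app(c, app(c, c))).
Bind W := s(tree(c, app(c, app(c, c)))).
MGU = { S -> tree(c, app(c, app(c, c))), P -> app(c, app(c, c)), B -> tree(c, app(c, app(c, c))), W -> s(tree(c, app(c, app(c, c)))) }, so B -> tree(c, app(c, app(c, c))).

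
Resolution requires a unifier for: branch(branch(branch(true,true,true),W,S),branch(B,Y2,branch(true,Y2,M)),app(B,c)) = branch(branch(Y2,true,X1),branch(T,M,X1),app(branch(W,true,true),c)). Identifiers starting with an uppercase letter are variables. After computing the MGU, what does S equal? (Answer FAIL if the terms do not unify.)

branch(true,branch(true,true,true),branch(true,true,true))

Decompose branch/3: branch(branch(true,true,true),W,S) = branch(Y2,true,X1),  branch(B,Y2,branch(true,Y2,M)) = branch(T,M,X1),  app(B,c) = app(branch(W,true,true),c).
Decompose branch/3: branch(true,true,true) = Y2,  W = true,  S = X1.
Bind Y2 := branch(true,true,true); substituting into the one remaining equation that mentions Y2 gives: branch(B,branch(true,true,true),branch(true,branch(true,true,true),M)) = branch(T,M,X1).
Bind W := true; substituting into the one remaining equation that mentions W gives: app(B,c) = app(branch(true,true,true),c).
Bind S := X1; no other remaining equation mentions S.
Decompose branch/3: B = T,  branch(true,true,true) = M,  branch(true,branch(true,true,true),M) = X1.
Bind B := T; substituting into the one remaining equation that mentions B gives: app(T,c) = app(branch(true,true,true),c).
Bind M := branch(true,true,true); substituting into the one remaining equation that mentions M gives: branch(true,branch(true,true,true),branch(true,true,true)) = X1.
Bind X1 := branch(true,branch(true,true,true),branch(true,true,true)); no other remaining equation mentions X1. Substituting into the earlier binding gives S := branch(true,branch(true,true,true),branch(true,true,true)).
Decompose app/2: T = branch(true,true,true),  c = c.
Bind T := branch(true,true,true); no other remaining equation mentions T. Substituting into the earlier binding gives B := branch(true,true,true).
Delete trivial equation c = c.
MGU = { Y2 ↦ branch(true,true,true), W ↦ true, S ↦ branch(true,branch(true,true,true),branch(true,true,true)), B ↦ branch(true,true,true), M ↦ branch(true,true,true), X1 ↦ branch(true,branch(true,true,true),branch(true,true,true)), T ↦ branch(true,true,true) }, so S ↦ branch(true,branch(true,true,true),branch(true,true,true)).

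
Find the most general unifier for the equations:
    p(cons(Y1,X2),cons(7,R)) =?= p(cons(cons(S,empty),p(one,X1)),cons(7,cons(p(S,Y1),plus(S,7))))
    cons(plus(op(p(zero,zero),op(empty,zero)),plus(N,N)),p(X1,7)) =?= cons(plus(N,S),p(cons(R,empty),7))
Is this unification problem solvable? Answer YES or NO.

Decompose p/2: cons(Y1,X2) =?= cons(cons(S,empty),p(one,X1)),  cons(7,R) =?= cons(7,cons(p(S,Y1),plus(S,7))).
Decompose cons/2: Y1 =?= cons(S,empty),  X2 =?= p(one,X1).
Bind Y1 := cons(S,empty); substituting into the one remaining equation that mentions Y1 gives: cons(7,R) =?= cons(7,cons(p(S,cons(S,empty)),plus(S,7))).
Bind X2 := p(one,X1); no other remaining equation mentions X2.
Decompose cons/2: 7 =?= 7,  R =?= cons(p(S,cons(S,empty)),plus(S,7)).
Delete trivial equation 7 =?= 7.
Bind R := cons(p(S,cons(S,empty)),plus(S,7)); substituting into the remaining equation gives: cons(plus(op(p(zero,zero),op(empty,zero)),plus(N,N)),p(X1,7)) =?= cons(plus(N,S),p(cons(cons(p(S,cons(S,empty)),plus(S,7)),empty),7)).
Decompose cons/2: plus(op(p(zero,zero),op(empty,zero)),plus(N,N)) =?= plus(N,S),  p(X1,7) =?= p(cons(cons(p(S,cons(S,empty)),plus(S,7)),empty),7).
Decompose plus/2: op(p(zero,zero),op(empty,zero)) =?= N,  plus(N,N) =?= S.
Bind N := op(p(zero,zero),op(empty,zero)); substituting into the one remaining equation that mentions N gives: plus(op(p(zero,zero),op(empty,zero)),op(p(zero,zero),op(empty,zero))) =?= S.
Bind S := plus(op(p(zero,zero),op(empty,zero)),op(p(zero,zero),op(empty,zero))); substituting into the remaining equation gives: p(X1,7) =?= p(cons(cons(p(plus(op(p(zero,zero),op(empty,zero)),op(p(zero,zero),op(empty,zero))),cons(plus(op(p(zero,zero),op(empty,zero)),op(p(zero,zero),op(empty,zero))),empty)),plus(plus(op(p(zero,zero),op(empty,zero)),op(p(zero,zero),op(empty,zero))),7)),empty),7). Substituting into the earlier bindings gives Y1 := cons(plus(op(p(zero,zero),op(empty,zero)),op(p(zero,zero),op(empty,zero))),empty), R := cons(p(plus(op(p(zero,zero),op(empty,zero)),op(p(zero,zero),op(empty,zero))),cons(plus(op(p(zero,zero),op(empty,zero)),op(p(zero,zero),op(empty,zero))),empty)),plus(plus(op(p(zero,zero),op(empty,zero)),op(p(zero,zero),op(empty,zero))),7)).
Decompose p/2: X1 =?= cons(cons(p(plus(op(p(zero,zero),op(empty,zero)),op(p(zero,zero),op(empty,zero))),cons(plus(op(p(zero,zero),op(empty,zero)),op(p(zero,zero),op(empty,zero))),empty)),plus(plus(op(p(zero,zero),op(empty,zero)),op(p(zero,zero),op(empty,zero))),7)),empty),  7 =?= 7.
Bind X1 := cons(cons(p(plus(op(p(zero,zero),op(empty,zero)),op(p(zero,zero),op(empty,zero))),cons(plus(op(p(zero,zero),op(empty,zero)),op(p(zero,zero),op(empty,zero))),empty)),plus(plus(op(p(zero,zero),op(empty,zero)),op(p(zero,zero),op(empty,zero))),7)),empty); no other remaining equation mentions X1. Substituting into the earlier binding gives X2 := p(one,cons(cons(p(plus(op(p(zero,zero),op(empty,zero)),op(p(zero,zero),op(empty,zero))),cons(plus(op(p(zero,zero),op(empty,zero)),op(p(zero,zero),op(empty,zero))),empty)),plus(plus(op(p(zero,zero),op(empty,zero)),op(p(zero,zero),op(empty,zero))),7)),empty)).
Delete trivial equation 7 =?= 7.
No equations remain and no clash or occurs-check failure arose, so a unifier exists.

YES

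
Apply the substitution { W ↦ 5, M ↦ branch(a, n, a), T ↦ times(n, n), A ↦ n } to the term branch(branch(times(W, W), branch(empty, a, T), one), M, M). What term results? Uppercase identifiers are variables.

Replace each occurrence of W with 5.
Replace each occurrence of M with branch(a, n, a).
Replace each occurrence of T with times(n, n).
Result: branch(branch(times(5, 5), branch(empty, a, times(n, n)), one), branch(a, n, a), branch(a, n, a)).

branch(branch(times(5, 5), branch(empty, a, times(n, n)), one), branch(a, n, a), branch(a, n, a))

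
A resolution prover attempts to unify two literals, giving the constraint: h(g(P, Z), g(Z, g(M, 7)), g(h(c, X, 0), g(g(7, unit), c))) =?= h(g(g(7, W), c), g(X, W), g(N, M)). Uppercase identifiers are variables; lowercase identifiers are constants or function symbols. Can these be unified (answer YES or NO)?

YES

Decompose h/3: g(P, Z) =?= g(g(7, W), c),  g(Z, g(M, 7)) =?= g(X, W),  g(h(c, X, 0), g(g(7, unit), c)) =?= g(N, M).
Decompose g/2: P =?= g(7, W),  Z =?= c.
Bind P := g(7, W); no other remaining equation mentions P.
Bind Z := c; substituting into the one remaining equation that mentions Z gives: g(c, g(M, 7)) =?= g(X, W).
Decompose g/2: c =?= X,  g(M, 7) =?= W.
Bind X := c; substituting into the one remaining equation that mentions X gives: g(h(c, c, 0), g(g(7, unit), c)) =?= g(N, M).
Bind W := g(M, 7); no other remaining equation mentions W. Substituting into the earlier binding gives P := g(7, g(M, 7)).
Decompose g/2: h(c, c, 0) =?= N,  g(g(7, unit), c) =?= M.
Bind N := h(c, c, 0); no other remaining equation mentions N.
Bind M := g(g(7, unit), c). Substituting into the earlier bindings gives P := g(7, g(g(g(7, unit), c), 7)), W := g(g(g(7, unit), c), 7).
No equations remain and no clash or occurs-check failure arose, so a unifier exists.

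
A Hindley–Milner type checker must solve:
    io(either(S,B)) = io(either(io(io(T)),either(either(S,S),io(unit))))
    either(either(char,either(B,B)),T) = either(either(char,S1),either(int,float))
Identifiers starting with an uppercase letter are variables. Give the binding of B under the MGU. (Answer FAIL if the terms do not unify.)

either(either(io(io(either(int,float))),io(io(either(int,float)))),io(unit))

Decompose io/1: either(S,B) = either(io(io(T)),either(either(S,S),io(unit))).
Decompose either/2: S = io(io(T)),  B = either(either(S,S),io(unit)).
Bind S := io(io(T)); substituting into the one remaining equation that mentions S gives: B = either(either(io(io(T)),io(io(T))),io(unit)).
Bind B := either(either(io(io(T)),io(io(T))),io(unit)); substituting into the remaining equation gives: either(either(char,either(either(either(io(io(T)),io(io(T))),io(unit)),either(either(io(io(T)),io(io(T))),io(unit)))),T) = either(either(char,S1),either(int,float)).
Decompose either/2: either(char,either(either(either(io(io(T)),io(io(T))),io(unit)),either(either(io(io(T)),io(io(T))),io(unit)))) = either(char,S1),  T = either(int,float).
Decompose either/2: char = char,  either(either(either(io(io(T)),io(io(T))),io(unit)),either(either(io(io(T)),io(io(T))),io(unit))) = S1.
Delete trivial equation char = char.
Bind S1 := either(either(either(io(io(T)),io(io(T))),io(unit)),either(either(io(io(T)),io(io(T))),io(unit))); no other remaining equation mentions S1.
Bind T := either(int,float). Substituting into the earlier bindings gives S := io(io(either(int,float))), B := either(either(io(io(either(int,float))),io(io(either(int,float)))),io(unit)), S1 := either(either(either(io(io(either(int,float))),io(io(either(int,float)))),io(unit)),either(either(io(io(either(int,float))),io(io(either(int,float)))),io(unit))).
MGU = { S := io(io(either(int,float))), B := either(either(io(io(either(int,float))),io(io(either(int,float)))),io(unit)), S1 := either(either(either(io(io(either(int,float))),io(io(either(int,float)))),io(unit)),either(either(io(io(either(int,float))),io(io(either(int,float)))),io(unit))), T := either(int,float) }, so B := either(either(io(io(either(int,float))),io(io(either(int,float)))),io(unit)).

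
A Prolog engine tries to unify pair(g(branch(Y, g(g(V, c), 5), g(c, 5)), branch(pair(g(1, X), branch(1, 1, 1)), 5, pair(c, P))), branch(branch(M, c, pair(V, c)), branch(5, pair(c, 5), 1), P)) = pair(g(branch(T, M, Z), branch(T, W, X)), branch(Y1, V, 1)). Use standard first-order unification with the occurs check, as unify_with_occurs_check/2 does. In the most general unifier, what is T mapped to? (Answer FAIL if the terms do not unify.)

Decompose pair/2: g(branch(Y, g(g(V, c), 5), g(c, 5)), branch(pair(g(1, X), branch(1, 1, 1)), 5, pair(c, P))) = g(branch(T, M, Z), branch(T, W, X)),  branch(branch(M, c, pair(V, c)), branch(5, pair(c, 5), 1), P) = branch(Y1, V, 1).
Decompose g/2: branch(Y, g(g(V, c), 5), g(c, 5)) = branch(T, M, Z),  branch(pair(g(1, X), branch(1, 1, 1)), 5, pair(c, P)) = branch(T, W, X).
Decompose branch/3: Y = T,  g(g(V, c), 5) = M,  g(c, 5) = Z.
Bind Y := T; no other remaining equation mentions Y.
Bind M := g(g(V, c), 5); substituting into the one remaining equation that mentions M gives: branch(branch(g(g(V, c), 5), c, pair(V, c)), branch(5, pair(c, 5), 1), P) = branch(Y1, V, 1).
Bind Z := g(c, 5); no other remaining equation mentions Z.
Decompose branch/3: pair(g(1, X), branch(1, 1, 1)) = T,  5 = W,  pair(c, P) = X.
Bind T := pair(g(1, X), branch(1, 1, 1)); no other remaining equation mentions T. Substituting into the earlier binding gives Y := pair(g(1, X), branch(1, 1, 1)).
Bind W := 5; no other remaining equation mentions W.
Bind X := pair(c, P); no other remaining equation mentions X. Substituting into the earlier bindings gives Y := pair(g(1, pair(c, P)), branch(1, 1, 1)), T := pair(g(1, pair(c, P)), branch(1, 1, 1)).
Decompose branch/3: branch(g(g(V, c), 5), c, pair(V, c)) = Y1,  branch(5, pair(c, 5), 1) = V,  P = 1.
Bind Y1 := branch(g(g(V, c), 5), c, pair(V, c)); no other remaining equation mentions Y1.
Bind V := branch(5, pair(c, 5), 1); no other remaining equation mentions V. Substituting into the earlier bindings gives M := g(g(branch(5, pair(c, 5), 1), c), 5), Y1 := branch(g(g(branch(5, pair(c, 5), 1), c), 5), c, pair(branch(5, pair(c, 5), 1), c)).
Bind P := 1. Substituting into the earlier bindings gives Y := pair(g(1, pair(c, 1)), branch(1, 1, 1)), T := pair(g(1, pair(c, 1)), branch(1, 1, 1)), X := pair(c, 1).
MGU = { Y -> pair(g(1, pair(c, 1)), branch(1, 1, 1)), M -> g(g(branch(5, pair(c, 5), 1), c), 5), Z -> g(c, 5), T -> pair(g(1, pair(c, 1)), branch(1, 1, 1)), W -> 5, X -> pair(c, 1), Y1 -> branch(g(g(branch(5, pair(c, 5), 1), c), 5), c, pair(branch(5, pair(c, 5), 1), c)), V -> branch(5, pair(c, 5), 1), P -> 1 }, so T -> pair(g(1, pair(c, 1)), branch(1, 1, 1)).

pair(g(1, pair(c, 1)), branch(1, 1, 1))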